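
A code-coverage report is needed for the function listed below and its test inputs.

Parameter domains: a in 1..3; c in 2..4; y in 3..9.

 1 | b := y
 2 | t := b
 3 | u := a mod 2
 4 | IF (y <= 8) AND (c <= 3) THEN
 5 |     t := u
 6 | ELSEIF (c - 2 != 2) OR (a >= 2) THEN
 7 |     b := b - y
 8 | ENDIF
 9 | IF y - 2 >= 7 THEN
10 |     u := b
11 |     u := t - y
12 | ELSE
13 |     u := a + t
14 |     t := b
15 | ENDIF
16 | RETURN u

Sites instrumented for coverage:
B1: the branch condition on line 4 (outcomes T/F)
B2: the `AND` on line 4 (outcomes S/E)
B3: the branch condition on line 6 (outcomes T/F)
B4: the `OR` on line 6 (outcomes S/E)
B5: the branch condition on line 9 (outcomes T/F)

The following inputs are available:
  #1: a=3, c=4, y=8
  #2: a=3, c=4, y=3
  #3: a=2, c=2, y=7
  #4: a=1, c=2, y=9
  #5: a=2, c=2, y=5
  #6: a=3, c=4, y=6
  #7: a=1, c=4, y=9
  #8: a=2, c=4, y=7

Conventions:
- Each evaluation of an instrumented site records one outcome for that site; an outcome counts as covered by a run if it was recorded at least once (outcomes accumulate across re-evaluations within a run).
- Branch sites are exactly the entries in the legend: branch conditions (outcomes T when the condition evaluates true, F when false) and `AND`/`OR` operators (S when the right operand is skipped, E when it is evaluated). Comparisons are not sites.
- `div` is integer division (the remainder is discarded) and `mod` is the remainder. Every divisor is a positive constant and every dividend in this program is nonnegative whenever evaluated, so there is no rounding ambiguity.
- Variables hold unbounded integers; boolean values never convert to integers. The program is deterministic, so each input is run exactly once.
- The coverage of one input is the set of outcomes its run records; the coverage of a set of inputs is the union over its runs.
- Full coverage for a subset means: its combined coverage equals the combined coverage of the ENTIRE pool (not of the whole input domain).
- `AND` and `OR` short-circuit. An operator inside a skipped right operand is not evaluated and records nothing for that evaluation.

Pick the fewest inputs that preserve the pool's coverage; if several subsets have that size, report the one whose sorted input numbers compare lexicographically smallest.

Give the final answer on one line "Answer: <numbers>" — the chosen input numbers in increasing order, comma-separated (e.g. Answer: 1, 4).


run #1 (a=3, c=4, y=8) runs B2->E, B1->F, B4->E, B3->T, B5->F; records B1=F, B2=E, B3=T, B4=E, B5=F
run #2 (a=3, c=4, y=3) runs B2->E, B1->F, B4->E, B3->T, B5->F; records B1=F, B2=E, B3=T, B4=E, B5=F
run #3 (a=2, c=2, y=7) runs B2->E, B1->T, B5->F; records B1=T, B2=E, B5=F
run #4 (a=1, c=2, y=9) runs B2->S, B1->F, B4->S, B3->T, B5->T; records B1=F, B2=S, B3=T, B4=S, B5=T
run #5 (a=2, c=2, y=5) runs B2->E, B1->T, B5->F; records B1=T, B2=E, B5=F
run #6 (a=3, c=4, y=6) runs B2->E, B1->F, B4->E, B3->T, B5->F; records B1=F, B2=E, B3=T, B4=E, B5=F
run #7 (a=1, c=4, y=9) runs B2->S, B1->F, B4->E, B3->F, B5->T; records B1=F, B2=S, B3=F, B4=E, B5=T
run #8 (a=2, c=4, y=7) runs B2->E, B1->F, B4->E, B3->T, B5->F; records B1=F, B2=E, B3=T, B4=E, B5=F
the full pool covers 10 outcomes: B1=T, B1=F, B2=S, B2=E, B3=T, B3=F, B4=S, B4=E, B5=T, B5=F
size 1 is not enough: best union over all size-1 subsets is 5/10
size 2 is not enough: best union over all size-2 subsets is 8/10
inputs {3, 4, 7} (size 3) cover everything; no size-3 subset with a lexicographically smaller index list covers all 10
Answer: 3, 4, 7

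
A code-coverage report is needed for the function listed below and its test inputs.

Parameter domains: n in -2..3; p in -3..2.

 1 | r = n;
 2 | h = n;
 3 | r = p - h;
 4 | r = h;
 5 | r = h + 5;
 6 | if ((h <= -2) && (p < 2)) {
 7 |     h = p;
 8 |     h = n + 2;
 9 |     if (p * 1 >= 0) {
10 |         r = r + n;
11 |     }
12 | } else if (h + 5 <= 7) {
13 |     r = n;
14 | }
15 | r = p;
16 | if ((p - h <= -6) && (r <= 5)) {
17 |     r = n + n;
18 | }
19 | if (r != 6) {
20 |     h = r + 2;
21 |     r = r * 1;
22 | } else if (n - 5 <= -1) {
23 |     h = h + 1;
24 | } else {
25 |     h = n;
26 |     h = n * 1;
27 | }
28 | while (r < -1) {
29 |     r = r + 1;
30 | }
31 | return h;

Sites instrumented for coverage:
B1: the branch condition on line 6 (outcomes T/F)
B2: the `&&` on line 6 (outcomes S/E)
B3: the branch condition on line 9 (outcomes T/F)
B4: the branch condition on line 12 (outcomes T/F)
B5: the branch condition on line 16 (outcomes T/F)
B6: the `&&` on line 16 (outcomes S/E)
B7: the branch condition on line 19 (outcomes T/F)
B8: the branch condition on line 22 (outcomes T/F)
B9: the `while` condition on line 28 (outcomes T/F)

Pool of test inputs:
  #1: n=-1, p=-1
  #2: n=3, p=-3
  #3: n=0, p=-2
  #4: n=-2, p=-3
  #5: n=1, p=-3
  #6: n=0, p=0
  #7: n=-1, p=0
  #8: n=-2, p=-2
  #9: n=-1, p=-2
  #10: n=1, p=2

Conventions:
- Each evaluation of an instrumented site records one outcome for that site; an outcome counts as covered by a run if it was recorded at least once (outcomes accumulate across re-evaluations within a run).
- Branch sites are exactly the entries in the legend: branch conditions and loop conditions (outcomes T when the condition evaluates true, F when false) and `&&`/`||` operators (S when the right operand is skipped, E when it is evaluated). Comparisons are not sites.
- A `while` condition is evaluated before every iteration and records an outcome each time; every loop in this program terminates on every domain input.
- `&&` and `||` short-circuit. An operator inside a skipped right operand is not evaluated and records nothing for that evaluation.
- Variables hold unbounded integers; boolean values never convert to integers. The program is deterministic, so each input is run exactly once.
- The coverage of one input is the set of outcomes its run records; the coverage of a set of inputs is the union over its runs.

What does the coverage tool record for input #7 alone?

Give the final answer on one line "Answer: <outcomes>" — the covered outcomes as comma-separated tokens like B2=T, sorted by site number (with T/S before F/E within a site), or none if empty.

Simulating input #7 (n=-1, p=0) step by step:
  B2->S, B1->F, B4->T, B6->S, B5->F, B7->T, B9->F
deduplicating events, the covered set is: B1=F, B2=S, B4=T, B5=F, B6=S, B7=T, B9=F

Answer: B1=F, B2=S, B4=T, B5=F, B6=S, B7=T, B9=F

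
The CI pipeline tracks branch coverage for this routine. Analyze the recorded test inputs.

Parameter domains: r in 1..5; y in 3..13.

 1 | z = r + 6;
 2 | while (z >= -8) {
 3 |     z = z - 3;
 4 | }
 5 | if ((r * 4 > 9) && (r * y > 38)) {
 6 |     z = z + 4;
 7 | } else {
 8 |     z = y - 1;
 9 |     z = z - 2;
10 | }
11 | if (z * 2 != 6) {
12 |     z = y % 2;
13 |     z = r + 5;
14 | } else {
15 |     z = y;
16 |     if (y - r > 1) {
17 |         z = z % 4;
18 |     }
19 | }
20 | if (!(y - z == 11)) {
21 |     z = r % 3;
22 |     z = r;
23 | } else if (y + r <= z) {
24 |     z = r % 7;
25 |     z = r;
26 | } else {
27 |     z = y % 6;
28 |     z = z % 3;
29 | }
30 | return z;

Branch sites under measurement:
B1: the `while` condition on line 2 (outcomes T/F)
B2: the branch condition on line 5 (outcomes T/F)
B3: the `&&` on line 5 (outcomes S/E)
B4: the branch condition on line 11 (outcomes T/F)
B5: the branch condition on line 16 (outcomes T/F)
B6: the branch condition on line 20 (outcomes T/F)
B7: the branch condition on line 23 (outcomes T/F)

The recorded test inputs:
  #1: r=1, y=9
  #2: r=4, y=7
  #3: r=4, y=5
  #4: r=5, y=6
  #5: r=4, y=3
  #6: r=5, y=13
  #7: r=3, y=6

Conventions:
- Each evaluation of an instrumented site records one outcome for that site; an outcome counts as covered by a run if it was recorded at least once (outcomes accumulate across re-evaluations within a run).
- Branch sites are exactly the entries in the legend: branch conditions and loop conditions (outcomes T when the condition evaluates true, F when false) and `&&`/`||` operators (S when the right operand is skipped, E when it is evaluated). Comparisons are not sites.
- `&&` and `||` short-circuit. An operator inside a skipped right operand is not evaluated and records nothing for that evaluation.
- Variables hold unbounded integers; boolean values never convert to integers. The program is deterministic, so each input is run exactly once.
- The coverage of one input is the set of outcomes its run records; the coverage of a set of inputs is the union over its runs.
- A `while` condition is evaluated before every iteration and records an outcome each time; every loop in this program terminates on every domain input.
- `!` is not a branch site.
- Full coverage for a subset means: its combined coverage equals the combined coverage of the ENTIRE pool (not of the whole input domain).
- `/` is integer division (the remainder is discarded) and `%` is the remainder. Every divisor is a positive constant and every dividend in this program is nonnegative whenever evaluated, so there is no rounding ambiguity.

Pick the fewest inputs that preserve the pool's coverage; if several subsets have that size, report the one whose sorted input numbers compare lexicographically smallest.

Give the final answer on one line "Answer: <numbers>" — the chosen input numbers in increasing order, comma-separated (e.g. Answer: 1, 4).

#1 (r=1, y=9) -> B1->T, B1->T, B1->T, B1->T, B1->T, B1->T, B1->F, B3->S, B2->F, B4->T, B6->T; covered: B1=T, B1=F, B2=F, B3=S, B4=T, B6=T
#2 (r=4, y=7) -> B1->T, B1->T, B1->T, B1->T, B1->T, B1->T, B1->T, B1->F, B3->E, B2->F, B4->T, B6->T; covered: B1=T, B1=F, B2=F, B3=E, B4=T, B6=T
#3 (r=4, y=5) -> B1->T, B1->T, B1->T, B1->T, B1->T, B1->T, B1->T, B1->F, B3->E, B2->F, B4->T, B6->T; covered: B1=T, B1=F, B2=F, B3=E, B4=T, B6=T
#4 (r=5, y=6) -> B1->T, B1->T, B1->T, B1->T, B1->T, B1->T, B1->T, B1->F, B3->E, B2->F, B4->F, B5->F, B6->T; covered: B1=T, B1=F, B2=F, B3=E, B4=F, B5=F, B6=T
#5 (r=4, y=3) -> B1->T, B1->T, B1->T, B1->T, B1->T, B1->T, B1->T, B1->F, B3->E, B2->F, B4->T, B6->T; covered: B1=T, B1=F, B2=F, B3=E, B4=T, B6=T
#6 (r=5, y=13) -> B1->T, B1->T, B1->T, B1->T, B1->T, B1->T, B1->T, B1->F, B3->E, B2->T, B4->T, B6->T; covered: B1=T, B1=F, B2=T, B3=E, B4=T, B6=T
#7 (r=3, y=6) -> B1->T, B1->T, B1->T, B1->T, B1->T, B1->T, B1->F, B3->E, B2->F, B4->F, B5->T, B6->T; covered: B1=T, B1=F, B2=F, B3=E, B4=F, B5=T, B6=T
together the pool reaches 11 outcomes: B1=T, B1=F, B2=T, B2=F, B3=S, B3=E, B4=T, B4=F, B5=T, B5=F, B6=T
every size-1 subset falls short of the 11 outcomes (best: 7/11)
every size-2 subset falls short of the 11 outcomes (best: 9/11)
every size-3 subset falls short of the 11 outcomes (best: 10/11)
inputs {1, 4, 6, 7} (size 4) cover everything; no size-4 subset with a lexicographically smaller index list covers all 11

Answer: 1, 4, 6, 7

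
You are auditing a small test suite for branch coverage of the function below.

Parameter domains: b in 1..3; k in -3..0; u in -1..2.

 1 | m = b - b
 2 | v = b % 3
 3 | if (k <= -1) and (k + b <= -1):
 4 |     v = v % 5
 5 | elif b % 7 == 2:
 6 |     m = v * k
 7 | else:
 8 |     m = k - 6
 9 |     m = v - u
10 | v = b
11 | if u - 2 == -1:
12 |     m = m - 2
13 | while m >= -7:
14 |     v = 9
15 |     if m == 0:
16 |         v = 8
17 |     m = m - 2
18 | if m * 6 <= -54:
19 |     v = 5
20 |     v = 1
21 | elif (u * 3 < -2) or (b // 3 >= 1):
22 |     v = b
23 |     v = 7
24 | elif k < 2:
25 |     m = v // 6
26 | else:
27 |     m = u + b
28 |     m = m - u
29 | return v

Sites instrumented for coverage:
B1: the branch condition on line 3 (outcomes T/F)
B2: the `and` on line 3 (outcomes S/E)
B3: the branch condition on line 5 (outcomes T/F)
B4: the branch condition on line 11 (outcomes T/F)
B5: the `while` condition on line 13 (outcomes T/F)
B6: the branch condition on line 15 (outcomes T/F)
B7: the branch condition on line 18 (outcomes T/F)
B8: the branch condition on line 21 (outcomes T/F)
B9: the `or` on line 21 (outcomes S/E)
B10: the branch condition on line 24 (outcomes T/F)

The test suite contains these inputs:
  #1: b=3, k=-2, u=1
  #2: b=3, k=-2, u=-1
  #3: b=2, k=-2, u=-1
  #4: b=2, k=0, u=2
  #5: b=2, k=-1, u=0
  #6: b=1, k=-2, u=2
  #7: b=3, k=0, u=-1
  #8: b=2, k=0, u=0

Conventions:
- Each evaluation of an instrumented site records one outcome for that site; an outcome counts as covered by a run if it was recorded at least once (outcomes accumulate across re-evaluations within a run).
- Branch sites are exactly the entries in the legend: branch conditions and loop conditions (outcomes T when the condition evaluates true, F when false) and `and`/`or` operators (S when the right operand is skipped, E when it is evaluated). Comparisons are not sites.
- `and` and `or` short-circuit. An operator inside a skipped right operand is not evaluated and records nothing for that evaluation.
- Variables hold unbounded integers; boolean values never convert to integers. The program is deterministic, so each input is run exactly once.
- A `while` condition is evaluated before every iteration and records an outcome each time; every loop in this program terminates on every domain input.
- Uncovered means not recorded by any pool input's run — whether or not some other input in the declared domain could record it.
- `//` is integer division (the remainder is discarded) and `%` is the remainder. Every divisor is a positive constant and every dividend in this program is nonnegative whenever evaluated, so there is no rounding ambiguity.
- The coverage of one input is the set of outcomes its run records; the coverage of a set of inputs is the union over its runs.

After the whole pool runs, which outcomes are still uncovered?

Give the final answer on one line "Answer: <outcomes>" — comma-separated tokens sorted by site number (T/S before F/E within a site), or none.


run #1 (b=3, k=-2, u=1) runs B2->E, B1->F, B3->F, B4->T, B5->T, B6->F, B5->T, B6->F, B5->T, B6->F, B5->F, B7->T; records B1=F, B2=E, B3=F, B4=T, B5=T, B5=F, B6=F, B7=T
run #2 (b=3, k=-2, u=-1) runs B2->E, B1->F, B3->F, B4->F, B5->T, B6->F, B5->T, B6->F, B5->T, B6->F, B5->T, B6->F, B5->T, B6->F, ...; records B1=F, B2=E, B3=F, B4=F, B5=T, B5=F, B6=F, B7=T
run #3 (b=2, k=-2, u=-1) runs B2->E, B1->F, B3->T, B4->F, B5->T, B6->F, B5->T, B6->F, B5->F, B7->F, B9->S, B8->T; records B1=F, B2=E, B3=T, B4=F, B5=T, B5=F, B6=F, B7=F, B8=T, B9=S
run #4 (b=2, k=0, u=2) runs B2->S, B1->F, B3->T, B4->F, B5->T, B6->T, B5->T, B6->F, B5->T, B6->F, B5->T, B6->F, B5->F, B7->F, ...; records B1=F, B2=S, B3=T, B4=F, B5=T, B5=F, B6=T, B6=F, B7=F, B8=F, B9=E, B10=T
run #5 (b=2, k=-1, u=0) runs B2->E, B1->F, B3->T, B4->F, B5->T, B6->F, B5->T, B6->F, B5->T, B6->F, B5->F, B7->F, B9->E, B8->F, ...; records B1=F, B2=E, B3=T, B4=F, B5=T, B5=F, B6=F, B7=F, B8=F, B9=E, B10=T
run #6 (b=1, k=-2, u=2) runs B2->E, B1->T, B4->F, B5->T, B6->T, B5->T, B6->F, B5->T, B6->F, B5->T, B6->F, B5->F, B7->F, B9->E, ...; records B1=T, B2=E, B4=F, B5=T, B5=F, B6=T, B6=F, B7=F, B8=F, B9=E, B10=T
run #7 (b=3, k=0, u=-1) runs B2->S, B1->F, B3->F, B4->F, B5->T, B6->F, B5->T, B6->F, B5->T, B6->F, B5->T, B6->F, B5->T, B6->F, ...; records B1=F, B2=S, B3=F, B4=F, B5=T, B5=F, B6=F, B7=T
run #8 (b=2, k=0, u=0) runs B2->S, B1->F, B3->T, B4->F, B5->T, B6->T, B5->T, B6->F, B5->T, B6->F, B5->T, B6->F, B5->F, B7->F, ...; records B1=F, B2=S, B3=T, B4=F, B5=T, B5=F, B6=T, B6=F, B7=F, B8=F, B9=E, B10=T
union over the pool: B1=T, B1=F, B2=S, B2=E, B3=T, B3=F, B4=T, B4=F, B5=T, B5=F, B6=T, B6=F, B7=T, B7=F, B8=T, B8=F, B9=S, B9=E, B10=T
uncovered (1 of 20): B10=F
Answer: B10=F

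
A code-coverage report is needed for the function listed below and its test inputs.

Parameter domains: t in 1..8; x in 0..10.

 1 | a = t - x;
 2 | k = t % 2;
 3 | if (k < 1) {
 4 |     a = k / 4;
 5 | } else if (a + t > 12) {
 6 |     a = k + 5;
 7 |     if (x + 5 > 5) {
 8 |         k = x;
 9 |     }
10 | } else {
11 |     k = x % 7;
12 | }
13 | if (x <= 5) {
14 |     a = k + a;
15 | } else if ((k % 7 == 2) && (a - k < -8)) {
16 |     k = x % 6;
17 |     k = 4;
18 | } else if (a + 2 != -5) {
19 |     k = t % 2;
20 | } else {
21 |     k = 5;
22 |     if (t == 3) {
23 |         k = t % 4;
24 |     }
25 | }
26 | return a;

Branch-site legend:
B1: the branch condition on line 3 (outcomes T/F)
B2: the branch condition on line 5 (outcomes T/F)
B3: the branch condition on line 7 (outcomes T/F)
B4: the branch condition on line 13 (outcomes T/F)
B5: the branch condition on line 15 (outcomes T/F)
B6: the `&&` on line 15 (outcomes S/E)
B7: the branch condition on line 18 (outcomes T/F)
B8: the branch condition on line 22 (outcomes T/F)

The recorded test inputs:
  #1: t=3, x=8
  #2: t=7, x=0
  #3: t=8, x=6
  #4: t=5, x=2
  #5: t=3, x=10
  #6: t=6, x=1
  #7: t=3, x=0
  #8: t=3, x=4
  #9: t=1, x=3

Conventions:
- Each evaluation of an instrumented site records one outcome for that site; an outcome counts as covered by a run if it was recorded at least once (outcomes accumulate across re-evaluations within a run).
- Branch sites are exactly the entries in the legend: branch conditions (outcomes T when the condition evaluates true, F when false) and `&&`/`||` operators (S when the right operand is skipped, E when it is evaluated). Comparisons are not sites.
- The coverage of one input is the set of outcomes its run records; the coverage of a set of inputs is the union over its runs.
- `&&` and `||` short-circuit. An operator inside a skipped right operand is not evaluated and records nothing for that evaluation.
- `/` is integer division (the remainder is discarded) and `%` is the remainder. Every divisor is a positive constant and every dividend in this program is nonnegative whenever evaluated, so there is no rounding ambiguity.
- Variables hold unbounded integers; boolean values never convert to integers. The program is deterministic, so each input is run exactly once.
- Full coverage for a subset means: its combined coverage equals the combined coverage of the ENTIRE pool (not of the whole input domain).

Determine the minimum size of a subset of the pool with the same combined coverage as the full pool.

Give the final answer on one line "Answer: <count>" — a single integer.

#1 (t=3, x=8) -> covered: B1=F, B2=F, B4=F, B5=F, B6=S, B7=T
#2 (t=7, x=0) -> covered: B1=F, B2=T, B3=F, B4=T
#3 (t=8, x=6) -> covered: B1=T, B4=F, B5=F, B6=S, B7=T
#4 (t=5, x=2) -> covered: B1=F, B2=F, B4=T
#5 (t=3, x=10) -> covered: B1=F, B2=F, B4=F, B5=F, B6=S, B7=F, B8=T
#6 (t=6, x=1) -> covered: B1=T, B4=T
#7 (t=3, x=0) -> covered: B1=F, B2=F, B4=T
#8 (t=3, x=4) -> covered: B1=F, B2=F, B4=T
#9 (t=1, x=3) -> covered: B1=F, B2=F, B4=T
pool-wide coverage (12 outcomes): B1=T, B1=F, B2=T, B2=F, B3=F, B4=T, B4=F, B5=F, B6=S, B7=T, B7=F, B8=T
checked all size-1 subsets: none covers 12 outcomes (max 7/12)
checked all size-2 subsets: none covers 12 outcomes (max 10/12)
the canonical winner is {2, 3, 5}: size 3, full 12-outcome coverage, earliest index list among size-3 covers

Answer: 3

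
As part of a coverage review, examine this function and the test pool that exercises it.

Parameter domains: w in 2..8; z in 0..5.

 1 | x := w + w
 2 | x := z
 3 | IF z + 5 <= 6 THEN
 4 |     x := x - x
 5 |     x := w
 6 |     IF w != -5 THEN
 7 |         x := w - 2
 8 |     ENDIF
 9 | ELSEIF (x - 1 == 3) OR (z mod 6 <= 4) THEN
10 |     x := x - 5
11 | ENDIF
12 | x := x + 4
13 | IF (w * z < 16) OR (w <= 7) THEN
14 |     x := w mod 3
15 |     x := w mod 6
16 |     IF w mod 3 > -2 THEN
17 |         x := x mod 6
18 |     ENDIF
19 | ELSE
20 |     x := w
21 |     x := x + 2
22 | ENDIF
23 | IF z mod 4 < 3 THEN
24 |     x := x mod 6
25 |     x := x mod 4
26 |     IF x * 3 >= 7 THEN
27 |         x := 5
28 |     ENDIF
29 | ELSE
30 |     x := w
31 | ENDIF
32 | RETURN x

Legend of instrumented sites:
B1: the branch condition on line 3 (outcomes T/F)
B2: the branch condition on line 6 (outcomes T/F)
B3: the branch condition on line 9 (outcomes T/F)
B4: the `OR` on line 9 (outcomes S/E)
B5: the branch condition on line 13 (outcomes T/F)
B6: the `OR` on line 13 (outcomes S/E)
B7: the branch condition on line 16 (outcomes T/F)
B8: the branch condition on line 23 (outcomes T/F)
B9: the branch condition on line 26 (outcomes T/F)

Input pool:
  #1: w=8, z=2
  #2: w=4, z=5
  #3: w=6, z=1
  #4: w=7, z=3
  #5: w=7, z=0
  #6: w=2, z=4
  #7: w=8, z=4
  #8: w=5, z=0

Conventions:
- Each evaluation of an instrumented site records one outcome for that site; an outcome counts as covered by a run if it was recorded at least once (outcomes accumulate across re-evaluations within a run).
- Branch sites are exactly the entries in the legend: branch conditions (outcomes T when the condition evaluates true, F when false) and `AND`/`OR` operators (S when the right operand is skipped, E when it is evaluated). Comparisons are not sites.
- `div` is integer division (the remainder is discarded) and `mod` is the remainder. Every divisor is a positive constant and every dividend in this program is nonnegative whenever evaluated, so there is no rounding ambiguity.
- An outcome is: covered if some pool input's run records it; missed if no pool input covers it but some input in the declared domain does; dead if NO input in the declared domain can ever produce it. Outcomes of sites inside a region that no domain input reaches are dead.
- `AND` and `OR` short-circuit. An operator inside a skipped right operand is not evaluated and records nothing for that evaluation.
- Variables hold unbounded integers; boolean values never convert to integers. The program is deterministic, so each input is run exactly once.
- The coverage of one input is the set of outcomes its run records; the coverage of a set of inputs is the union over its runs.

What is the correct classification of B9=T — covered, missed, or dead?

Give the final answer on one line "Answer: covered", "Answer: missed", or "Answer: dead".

no pool input records B9=T
but domain input (w=3, z=0) does record it -> reachable, so missed

Answer: missed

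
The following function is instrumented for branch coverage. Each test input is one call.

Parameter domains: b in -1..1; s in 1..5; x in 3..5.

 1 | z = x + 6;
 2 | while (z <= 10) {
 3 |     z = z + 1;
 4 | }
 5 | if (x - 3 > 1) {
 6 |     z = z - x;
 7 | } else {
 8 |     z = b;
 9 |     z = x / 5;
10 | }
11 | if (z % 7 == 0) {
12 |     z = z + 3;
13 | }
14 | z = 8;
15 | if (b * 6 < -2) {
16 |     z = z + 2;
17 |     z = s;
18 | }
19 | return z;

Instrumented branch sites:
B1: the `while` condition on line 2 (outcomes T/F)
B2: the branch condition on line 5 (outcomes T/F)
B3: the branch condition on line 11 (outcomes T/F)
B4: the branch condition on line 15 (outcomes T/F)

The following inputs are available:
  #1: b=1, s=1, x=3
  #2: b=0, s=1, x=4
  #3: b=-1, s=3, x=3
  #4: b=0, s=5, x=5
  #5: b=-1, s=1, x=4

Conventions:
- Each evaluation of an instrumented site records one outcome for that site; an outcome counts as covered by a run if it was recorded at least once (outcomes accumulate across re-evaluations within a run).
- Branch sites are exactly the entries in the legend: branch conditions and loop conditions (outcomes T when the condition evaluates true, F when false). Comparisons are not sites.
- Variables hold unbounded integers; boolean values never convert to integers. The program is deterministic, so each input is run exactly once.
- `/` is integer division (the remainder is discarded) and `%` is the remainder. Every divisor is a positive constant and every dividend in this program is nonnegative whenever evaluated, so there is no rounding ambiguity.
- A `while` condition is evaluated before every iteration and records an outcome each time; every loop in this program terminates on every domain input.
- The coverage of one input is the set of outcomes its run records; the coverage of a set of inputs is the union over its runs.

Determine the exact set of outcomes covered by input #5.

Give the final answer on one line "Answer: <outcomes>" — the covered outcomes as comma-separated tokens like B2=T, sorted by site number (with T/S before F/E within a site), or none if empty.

Tracing the run of input #5 (b=-1, s=1, x=4):
  B1->T, B1->F, B2->F, B3->T, B4->T
distinct outcomes covered: B1=T, B1=F, B2=F, B3=T, B4=T

Answer: B1=T, B1=F, B2=F, B3=T, B4=T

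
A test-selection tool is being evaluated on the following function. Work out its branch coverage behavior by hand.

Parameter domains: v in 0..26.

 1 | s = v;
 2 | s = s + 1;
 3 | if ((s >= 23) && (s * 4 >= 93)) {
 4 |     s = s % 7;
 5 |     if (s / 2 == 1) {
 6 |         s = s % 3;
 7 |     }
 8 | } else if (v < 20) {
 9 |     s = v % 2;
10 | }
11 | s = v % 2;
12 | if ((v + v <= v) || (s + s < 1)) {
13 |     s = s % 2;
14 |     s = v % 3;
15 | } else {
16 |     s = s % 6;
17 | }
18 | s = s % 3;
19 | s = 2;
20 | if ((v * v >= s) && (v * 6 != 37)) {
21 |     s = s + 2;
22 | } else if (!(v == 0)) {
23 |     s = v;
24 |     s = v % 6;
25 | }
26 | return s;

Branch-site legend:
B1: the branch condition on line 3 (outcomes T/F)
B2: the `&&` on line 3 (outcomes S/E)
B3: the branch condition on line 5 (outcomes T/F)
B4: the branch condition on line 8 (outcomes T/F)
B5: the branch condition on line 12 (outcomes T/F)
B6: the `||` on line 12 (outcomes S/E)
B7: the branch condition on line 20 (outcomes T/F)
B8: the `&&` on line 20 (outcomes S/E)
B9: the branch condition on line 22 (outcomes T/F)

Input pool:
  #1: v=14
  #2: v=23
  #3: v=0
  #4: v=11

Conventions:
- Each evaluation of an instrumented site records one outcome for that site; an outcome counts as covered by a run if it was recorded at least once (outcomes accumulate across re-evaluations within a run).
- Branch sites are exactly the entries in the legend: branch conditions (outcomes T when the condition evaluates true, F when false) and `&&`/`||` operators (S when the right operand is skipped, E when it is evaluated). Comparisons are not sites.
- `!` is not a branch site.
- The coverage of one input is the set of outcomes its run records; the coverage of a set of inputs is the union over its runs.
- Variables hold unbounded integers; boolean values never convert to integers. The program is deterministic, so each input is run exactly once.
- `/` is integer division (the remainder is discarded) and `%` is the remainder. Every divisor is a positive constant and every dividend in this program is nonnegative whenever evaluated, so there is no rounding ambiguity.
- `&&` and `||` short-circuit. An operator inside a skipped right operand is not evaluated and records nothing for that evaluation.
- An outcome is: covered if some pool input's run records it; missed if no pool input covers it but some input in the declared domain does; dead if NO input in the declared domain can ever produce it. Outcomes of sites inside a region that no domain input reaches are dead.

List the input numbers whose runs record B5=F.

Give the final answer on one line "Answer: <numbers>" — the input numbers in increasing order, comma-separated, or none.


input #1 (v=14): does not record B5=F
input #2 (v=23): records B5=F
input #3 (v=0): does not record B5=F
input #4 (v=11): records B5=F
Answer: 2, 4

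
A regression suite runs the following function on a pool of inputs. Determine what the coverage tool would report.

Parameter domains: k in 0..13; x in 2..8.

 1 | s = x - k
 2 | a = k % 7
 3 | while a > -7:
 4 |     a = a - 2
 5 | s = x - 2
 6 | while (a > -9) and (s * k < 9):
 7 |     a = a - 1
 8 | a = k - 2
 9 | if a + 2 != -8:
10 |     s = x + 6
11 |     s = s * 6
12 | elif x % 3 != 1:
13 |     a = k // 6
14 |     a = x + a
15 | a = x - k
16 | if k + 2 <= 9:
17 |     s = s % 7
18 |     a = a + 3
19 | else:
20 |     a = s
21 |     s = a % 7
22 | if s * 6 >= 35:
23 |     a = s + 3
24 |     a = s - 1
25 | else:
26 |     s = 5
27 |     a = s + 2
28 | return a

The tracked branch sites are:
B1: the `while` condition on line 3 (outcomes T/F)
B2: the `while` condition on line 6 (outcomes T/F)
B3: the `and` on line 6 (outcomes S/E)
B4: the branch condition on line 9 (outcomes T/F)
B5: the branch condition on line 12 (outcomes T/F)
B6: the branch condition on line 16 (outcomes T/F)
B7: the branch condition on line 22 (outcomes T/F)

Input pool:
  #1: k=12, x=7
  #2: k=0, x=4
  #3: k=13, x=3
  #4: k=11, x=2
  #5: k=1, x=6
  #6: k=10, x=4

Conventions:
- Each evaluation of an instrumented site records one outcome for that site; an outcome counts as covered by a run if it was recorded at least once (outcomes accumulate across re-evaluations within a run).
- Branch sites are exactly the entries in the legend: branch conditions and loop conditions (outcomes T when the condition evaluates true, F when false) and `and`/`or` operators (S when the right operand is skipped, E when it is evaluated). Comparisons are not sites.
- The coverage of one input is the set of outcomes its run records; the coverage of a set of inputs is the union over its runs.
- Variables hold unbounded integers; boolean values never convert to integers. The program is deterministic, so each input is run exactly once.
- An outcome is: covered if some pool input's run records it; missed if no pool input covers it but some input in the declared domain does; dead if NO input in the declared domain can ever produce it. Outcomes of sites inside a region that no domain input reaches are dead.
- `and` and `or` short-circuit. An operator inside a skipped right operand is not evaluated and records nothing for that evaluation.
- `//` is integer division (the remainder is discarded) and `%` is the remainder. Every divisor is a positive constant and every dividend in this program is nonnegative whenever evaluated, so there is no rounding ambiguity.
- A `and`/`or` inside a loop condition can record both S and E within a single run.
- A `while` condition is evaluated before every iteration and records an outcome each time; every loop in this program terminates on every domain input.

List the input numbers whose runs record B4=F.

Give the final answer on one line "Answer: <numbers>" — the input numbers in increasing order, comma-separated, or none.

input #1 (k=12, x=7): never hits B4=F
input #2 (k=0, x=4): never hits B4=F
input #3 (k=13, x=3): never hits B4=F
input #4 (k=11, x=2): never hits B4=F
input #5 (k=1, x=6): never hits B4=F
input #6 (k=10, x=4): never hits B4=F

Answer: none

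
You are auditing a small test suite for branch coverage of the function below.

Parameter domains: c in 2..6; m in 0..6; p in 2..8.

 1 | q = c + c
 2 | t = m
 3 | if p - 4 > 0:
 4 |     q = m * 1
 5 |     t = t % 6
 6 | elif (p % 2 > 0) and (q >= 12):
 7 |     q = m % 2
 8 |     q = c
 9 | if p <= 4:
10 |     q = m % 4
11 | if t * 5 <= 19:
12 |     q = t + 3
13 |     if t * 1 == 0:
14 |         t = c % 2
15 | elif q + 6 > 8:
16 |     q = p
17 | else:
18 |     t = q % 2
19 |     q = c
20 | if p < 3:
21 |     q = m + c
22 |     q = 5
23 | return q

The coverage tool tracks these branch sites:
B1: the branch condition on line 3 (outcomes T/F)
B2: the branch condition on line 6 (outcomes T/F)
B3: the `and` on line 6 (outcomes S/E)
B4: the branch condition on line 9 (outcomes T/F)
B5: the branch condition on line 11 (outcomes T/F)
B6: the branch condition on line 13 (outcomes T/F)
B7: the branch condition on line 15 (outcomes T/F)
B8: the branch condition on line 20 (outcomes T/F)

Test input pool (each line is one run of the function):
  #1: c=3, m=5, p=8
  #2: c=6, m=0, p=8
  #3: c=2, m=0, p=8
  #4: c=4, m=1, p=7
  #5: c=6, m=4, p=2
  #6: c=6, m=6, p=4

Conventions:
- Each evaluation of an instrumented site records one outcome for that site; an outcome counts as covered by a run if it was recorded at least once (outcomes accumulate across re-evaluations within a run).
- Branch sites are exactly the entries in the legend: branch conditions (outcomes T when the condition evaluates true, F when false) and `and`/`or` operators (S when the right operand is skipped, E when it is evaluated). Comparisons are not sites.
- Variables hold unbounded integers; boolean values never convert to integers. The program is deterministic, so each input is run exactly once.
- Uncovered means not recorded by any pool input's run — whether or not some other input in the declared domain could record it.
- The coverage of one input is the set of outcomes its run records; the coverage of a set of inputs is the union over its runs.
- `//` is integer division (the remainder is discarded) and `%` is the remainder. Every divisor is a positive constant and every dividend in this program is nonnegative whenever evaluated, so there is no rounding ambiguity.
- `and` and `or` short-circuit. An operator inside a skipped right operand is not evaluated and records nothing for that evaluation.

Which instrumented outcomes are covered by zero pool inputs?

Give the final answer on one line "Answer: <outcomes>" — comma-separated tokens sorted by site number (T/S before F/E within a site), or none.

#1 (c=3, m=5, p=8) -> covered: B1=T, B4=F, B5=F, B7=T, B8=F
#2 (c=6, m=0, p=8) -> covered: B1=T, B4=F, B5=T, B6=T, B8=F
#3 (c=2, m=0, p=8) -> covered: B1=T, B4=F, B5=T, B6=T, B8=F
#4 (c=4, m=1, p=7) -> covered: B1=T, B4=F, B5=T, B6=F, B8=F
#5 (c=6, m=4, p=2) -> covered: B1=F, B2=F, B3=S, B4=T, B5=F, B7=F, B8=T
#6 (c=6, m=6, p=4) -> covered: B1=F, B2=F, B3=S, B4=T, B5=F, B7=F, B8=F
union over the pool: B1=T, B1=F, B2=F, B3=S, B4=T, B4=F, B5=T, B5=F, B6=T, B6=F, B7=T, B7=F, B8=T, B8=F
uncovered (2 of 16): B2=T, B3=E

Answer: B2=T, B3=E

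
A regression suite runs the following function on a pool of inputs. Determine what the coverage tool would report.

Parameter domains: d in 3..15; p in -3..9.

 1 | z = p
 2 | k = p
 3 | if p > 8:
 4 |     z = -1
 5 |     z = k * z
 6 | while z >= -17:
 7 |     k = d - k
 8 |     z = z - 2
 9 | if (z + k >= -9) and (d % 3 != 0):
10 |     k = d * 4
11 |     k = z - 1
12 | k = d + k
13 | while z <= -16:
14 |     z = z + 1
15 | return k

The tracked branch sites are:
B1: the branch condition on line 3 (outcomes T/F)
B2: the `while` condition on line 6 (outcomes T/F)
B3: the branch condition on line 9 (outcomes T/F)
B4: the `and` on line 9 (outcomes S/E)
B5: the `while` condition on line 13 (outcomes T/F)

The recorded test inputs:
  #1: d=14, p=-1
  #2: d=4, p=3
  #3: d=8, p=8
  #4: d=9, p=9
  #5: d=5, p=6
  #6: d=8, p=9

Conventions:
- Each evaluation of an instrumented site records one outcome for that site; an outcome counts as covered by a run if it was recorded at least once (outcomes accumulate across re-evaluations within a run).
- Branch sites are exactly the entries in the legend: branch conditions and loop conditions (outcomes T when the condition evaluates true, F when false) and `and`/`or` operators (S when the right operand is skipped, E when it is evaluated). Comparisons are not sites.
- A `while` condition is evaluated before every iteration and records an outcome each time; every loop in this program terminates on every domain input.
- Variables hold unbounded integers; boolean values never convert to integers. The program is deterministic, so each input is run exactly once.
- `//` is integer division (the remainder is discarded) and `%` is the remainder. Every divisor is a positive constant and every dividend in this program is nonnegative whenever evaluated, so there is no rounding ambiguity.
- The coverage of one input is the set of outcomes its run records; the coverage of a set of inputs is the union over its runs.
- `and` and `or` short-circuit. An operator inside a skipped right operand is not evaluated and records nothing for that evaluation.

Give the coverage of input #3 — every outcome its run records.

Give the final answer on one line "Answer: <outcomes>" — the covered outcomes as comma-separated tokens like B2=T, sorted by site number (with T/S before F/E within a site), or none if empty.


Simulating input #3 (d=8, p=8) step by step:
  B1->F, B2->T, B2->T, B2->T, B2->T, B2->T, B2->T, B2->T, B2->T, B2->T
  B2->T, B2->T, B2->T, B2->T, B2->F, B4->S, B3->F, B5->T, B5->T, B5->T
  B5->F
distinct outcomes covered: B1=F, B2=T, B2=F, B3=F, B4=S, B5=T, B5=F
Answer: B1=F, B2=T, B2=F, B3=F, B4=S, B5=T, B5=F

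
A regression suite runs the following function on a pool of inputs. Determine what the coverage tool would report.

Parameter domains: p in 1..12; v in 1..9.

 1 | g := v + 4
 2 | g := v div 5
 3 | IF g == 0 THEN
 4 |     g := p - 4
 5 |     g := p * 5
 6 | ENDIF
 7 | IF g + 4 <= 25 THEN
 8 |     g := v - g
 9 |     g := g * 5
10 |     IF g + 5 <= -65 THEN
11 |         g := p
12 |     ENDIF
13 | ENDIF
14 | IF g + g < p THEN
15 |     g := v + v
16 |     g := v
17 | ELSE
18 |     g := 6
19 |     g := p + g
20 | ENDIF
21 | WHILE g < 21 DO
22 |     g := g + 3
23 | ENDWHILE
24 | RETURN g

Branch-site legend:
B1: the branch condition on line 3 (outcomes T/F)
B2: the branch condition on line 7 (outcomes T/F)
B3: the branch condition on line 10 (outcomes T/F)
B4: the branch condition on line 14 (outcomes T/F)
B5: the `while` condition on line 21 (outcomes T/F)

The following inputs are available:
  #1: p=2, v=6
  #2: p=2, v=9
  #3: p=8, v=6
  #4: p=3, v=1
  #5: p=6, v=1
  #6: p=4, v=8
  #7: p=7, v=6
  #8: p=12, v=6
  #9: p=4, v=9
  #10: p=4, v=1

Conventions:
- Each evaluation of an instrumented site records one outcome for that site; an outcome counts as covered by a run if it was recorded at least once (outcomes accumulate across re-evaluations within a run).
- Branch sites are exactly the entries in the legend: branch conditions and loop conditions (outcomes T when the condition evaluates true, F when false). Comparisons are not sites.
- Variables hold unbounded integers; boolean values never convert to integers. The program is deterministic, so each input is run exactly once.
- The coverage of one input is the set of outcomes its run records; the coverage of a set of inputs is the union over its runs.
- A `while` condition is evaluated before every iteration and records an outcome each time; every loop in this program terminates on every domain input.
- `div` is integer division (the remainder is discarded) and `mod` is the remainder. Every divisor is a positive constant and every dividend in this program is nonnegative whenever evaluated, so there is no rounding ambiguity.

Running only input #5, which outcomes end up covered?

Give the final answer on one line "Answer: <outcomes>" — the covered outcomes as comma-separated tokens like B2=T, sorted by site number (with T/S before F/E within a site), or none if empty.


Simulating input #5 (p=6, v=1) step by step:
  B1->T, B2->F, B4->F, B5->T, B5->T, B5->T, B5->F
distinct outcomes covered: B1=T, B2=F, B4=F, B5=T, B5=F
Answer: B1=T, B2=F, B4=F, B5=T, B5=F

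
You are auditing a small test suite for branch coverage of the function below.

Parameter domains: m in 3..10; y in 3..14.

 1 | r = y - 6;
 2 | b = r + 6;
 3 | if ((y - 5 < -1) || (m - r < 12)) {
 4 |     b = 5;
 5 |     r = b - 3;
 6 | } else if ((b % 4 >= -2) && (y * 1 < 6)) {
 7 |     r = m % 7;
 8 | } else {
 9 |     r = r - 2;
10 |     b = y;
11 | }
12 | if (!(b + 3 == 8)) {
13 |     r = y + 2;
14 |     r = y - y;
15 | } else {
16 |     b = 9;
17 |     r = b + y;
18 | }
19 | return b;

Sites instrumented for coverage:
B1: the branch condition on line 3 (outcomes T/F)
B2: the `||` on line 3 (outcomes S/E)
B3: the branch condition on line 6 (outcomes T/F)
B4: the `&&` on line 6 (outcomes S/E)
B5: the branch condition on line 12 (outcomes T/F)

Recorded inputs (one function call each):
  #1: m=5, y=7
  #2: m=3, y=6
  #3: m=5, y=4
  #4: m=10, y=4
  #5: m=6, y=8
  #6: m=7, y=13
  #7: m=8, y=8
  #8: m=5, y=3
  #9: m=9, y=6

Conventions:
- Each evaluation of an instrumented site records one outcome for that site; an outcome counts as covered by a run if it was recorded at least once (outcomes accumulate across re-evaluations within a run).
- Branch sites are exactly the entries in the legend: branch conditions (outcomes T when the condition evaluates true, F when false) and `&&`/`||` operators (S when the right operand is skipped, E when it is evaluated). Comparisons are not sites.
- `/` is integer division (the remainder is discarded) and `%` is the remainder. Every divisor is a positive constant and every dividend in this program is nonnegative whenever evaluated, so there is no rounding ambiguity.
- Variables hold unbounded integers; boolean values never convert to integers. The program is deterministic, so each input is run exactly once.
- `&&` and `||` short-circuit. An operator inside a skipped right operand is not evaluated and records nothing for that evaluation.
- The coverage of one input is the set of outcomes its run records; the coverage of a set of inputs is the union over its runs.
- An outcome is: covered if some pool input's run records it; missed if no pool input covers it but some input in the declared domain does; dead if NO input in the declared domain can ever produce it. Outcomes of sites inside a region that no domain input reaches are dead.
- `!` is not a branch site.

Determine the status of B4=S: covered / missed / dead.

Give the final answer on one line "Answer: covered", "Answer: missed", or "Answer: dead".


no pool input records B4=S
checking all 96 inputs in the declared domain: B4=S is never recorded -> dead
Answer: dead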